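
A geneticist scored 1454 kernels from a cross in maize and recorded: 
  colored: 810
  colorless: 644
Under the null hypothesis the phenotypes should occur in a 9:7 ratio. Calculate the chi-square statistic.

The 9:7 ratio has 16 parts, so with N = 1454 the expected counts are:
  colored: 1454 × 9/16 = 817.875
  colorless: 1454 × 7/16 = 636.125
χ² = Σ (O − E)² / E
  colored: (810 − 817.875)² / 817.875 = 0.0758
  colorless: (644 − 636.125)² / 636.125 = 0.0975
χ² = 0.0758 + 0.0975 = 0.1733 ≈ 0.173

0.173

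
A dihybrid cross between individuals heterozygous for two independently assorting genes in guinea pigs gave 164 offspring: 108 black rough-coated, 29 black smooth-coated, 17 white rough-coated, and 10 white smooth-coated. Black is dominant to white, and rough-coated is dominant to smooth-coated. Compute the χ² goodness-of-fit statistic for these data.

A dihybrid F₂ with independent assortment and complete dominance at both loci gives a 9:3:3:1 phenotypic ratio.
Total ratio parts = 16. Expected numbers out of 164:
  black rough-coated: 164 × 9/16 = 92.25
  black smooth-coated: 164 × 3/16 = 30.75
  white rough-coated: 164 × 3/16 = 30.75
  white smooth-coated: 164 × 1/16 = 10.25
χ² = Σ (O − E)² / E
  black rough-coated: (108 − 92.25)² / 92.25 = 2.6890
  black smooth-coated: (29 − 30.75)² / 30.75 = 0.0996
  white rough-coated: (17 − 30.75)² / 30.75 = 6.1484
  white smooth-coated: (10 − 10.25)² / 10.25 = 0.0061
χ² = 2.6890 + 0.0996 + 6.1484 + 0.0061 = 8.9431 ≈ 8.943

8.943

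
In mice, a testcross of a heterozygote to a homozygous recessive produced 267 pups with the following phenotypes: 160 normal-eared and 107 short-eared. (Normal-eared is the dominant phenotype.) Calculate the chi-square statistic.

A testcross of a heterozygote (Aa × aa) gives a 1:1 phenotypic ratio.
Under the 1:1 hypothesis (Σ ratio = 2, N = 267):
  normal-eared: 267 × 1/2 = 133.5
  short-eared: 267 × 1/2 = 133.5
χ² = Σ (O − E)² / E
  normal-eared: (160 − 133.5)² / 133.5 = 5.2603
  short-eared: (107 − 133.5)² / 133.5 = 5.2603
χ² = 5.2603 + 5.2603 = 10.5206 ≈ 10.521

10.521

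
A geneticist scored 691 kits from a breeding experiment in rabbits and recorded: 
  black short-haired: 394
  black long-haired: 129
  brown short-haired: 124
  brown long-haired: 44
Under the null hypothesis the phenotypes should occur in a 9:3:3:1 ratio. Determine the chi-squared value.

0.329

Under the 9:3:3:1 hypothesis (Σ ratio = 16, N = 691):
  black short-haired: 691 × 9/16 = 388.6875
  black long-haired: 691 × 3/16 = 129.5625
  brown short-haired: 691 × 3/16 = 129.5625
  brown long-haired: 691 × 1/16 = 43.1875
χ² = Σ (O − E)² / E
  black short-haired: (394 − 388.6875)² / 388.6875 = 0.0726
  black long-haired: (129 − 129.5625)² / 129.5625 = 0.0024
  brown short-haired: (124 − 129.5625)² / 129.5625 = 0.2388
  brown long-haired: (44 − 43.1875)² / 43.1875 = 0.0153
χ² = 0.0726 + 0.0024 + 0.2388 + 0.0153 = 0.3291 ≈ 0.329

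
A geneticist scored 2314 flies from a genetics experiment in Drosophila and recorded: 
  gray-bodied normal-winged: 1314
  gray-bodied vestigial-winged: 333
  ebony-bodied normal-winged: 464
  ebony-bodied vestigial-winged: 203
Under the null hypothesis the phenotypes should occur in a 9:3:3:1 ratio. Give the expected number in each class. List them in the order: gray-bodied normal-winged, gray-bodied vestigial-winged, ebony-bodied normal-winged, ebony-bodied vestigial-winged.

Total ratio parts = 16. Expected numbers out of 2314:
  gray-bodied normal-winged: 2314 × 9/16 = 1301.625
  gray-bodied vestigial-winged: 2314 × 3/16 = 433.875
  ebony-bodied normal-winged: 2314 × 3/16 = 433.875
  ebony-bodied vestigial-winged: 2314 × 1/16 = 144.625

1301.625, 433.875, 433.875, 144.625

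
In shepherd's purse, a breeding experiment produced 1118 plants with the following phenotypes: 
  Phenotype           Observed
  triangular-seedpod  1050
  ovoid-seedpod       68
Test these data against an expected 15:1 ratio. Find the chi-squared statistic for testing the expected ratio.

0.054

Total ratio parts = 16. Expected numbers out of 1118:
  triangular-seedpod: 1118 × 15/16 = 1048.125
  ovoid-seedpod: 1118 × 1/16 = 69.875
χ² = Σ (O − E)² / E
  triangular-seedpod: (1050 − 1048.125)² / 1048.125 = 0.0034
  ovoid-seedpod: (68 − 69.875)² / 69.875 = 0.0503
χ² = 0.0034 + 0.0503 = 0.0537 ≈ 0.054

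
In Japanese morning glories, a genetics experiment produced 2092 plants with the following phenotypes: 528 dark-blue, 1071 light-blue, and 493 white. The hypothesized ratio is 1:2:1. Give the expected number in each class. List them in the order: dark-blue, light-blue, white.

523, 1046, 523

The 1:2:1 ratio has 4 parts, so with N = 2092 the expected counts are:
  dark-blue: 2092 × 1/4 = 523
  light-blue: 2092 × 2/4 = 1046
  white: 2092 × 1/4 = 523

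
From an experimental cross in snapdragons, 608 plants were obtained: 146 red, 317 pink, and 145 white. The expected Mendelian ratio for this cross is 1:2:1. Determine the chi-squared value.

1.115

The 1:2:1 ratio has 4 parts, so with N = 608 the expected counts are:
  red: 608 × 1/4 = 152
  pink: 608 × 2/4 = 304
  white: 608 × 1/4 = 152
χ² = Σ (O − E)² / E
  red: (146 − 152)² / 152 = 0.2368
  pink: (317 − 304)² / 304 = 0.5559
  white: (145 − 152)² / 152 = 0.3224
χ² = 0.2368 + 0.5559 + 0.3224 = 1.1151 ≈ 1.115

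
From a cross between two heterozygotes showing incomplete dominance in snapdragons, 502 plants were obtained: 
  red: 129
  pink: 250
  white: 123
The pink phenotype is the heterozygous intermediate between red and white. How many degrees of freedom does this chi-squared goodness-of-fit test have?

2

With incomplete dominance, a heterozygote × heterozygote cross gives a 1:2:1 phenotypic ratio.
A goodness-of-fit test with 3 phenotype classes has df = 3 − 1 = 2.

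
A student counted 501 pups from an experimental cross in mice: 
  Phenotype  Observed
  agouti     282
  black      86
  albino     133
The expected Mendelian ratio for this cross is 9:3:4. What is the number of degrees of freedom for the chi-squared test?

A goodness-of-fit test with 3 phenotype classes has df = 3 − 1 = 2.

2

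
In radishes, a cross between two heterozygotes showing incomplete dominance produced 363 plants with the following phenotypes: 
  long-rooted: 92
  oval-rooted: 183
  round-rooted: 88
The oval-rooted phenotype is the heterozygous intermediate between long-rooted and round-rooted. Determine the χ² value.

0.113

With incomplete dominance, a heterozygote × heterozygote cross gives a 1:2:1 phenotypic ratio.
Total ratio parts = 4. Expected numbers out of 363:
  long-rooted: 363 × 1/4 = 90.75
  oval-rooted: 363 × 2/4 = 181.5
  round-rooted: 363 × 1/4 = 90.75
χ² = Σ (O − E)² / E
  long-rooted: (92 − 90.75)² / 90.75 = 0.0172
  oval-rooted: (183 − 181.5)² / 181.5 = 0.0124
  round-rooted: (88 − 90.75)² / 90.75 = 0.0833
χ² = 0.0172 + 0.0124 + 0.0833 = 0.1129 ≈ 0.113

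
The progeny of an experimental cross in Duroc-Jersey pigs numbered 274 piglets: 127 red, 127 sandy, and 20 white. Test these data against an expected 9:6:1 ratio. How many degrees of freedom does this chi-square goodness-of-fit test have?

A goodness-of-fit test with 3 phenotype classes has df = 3 − 1 = 2.

2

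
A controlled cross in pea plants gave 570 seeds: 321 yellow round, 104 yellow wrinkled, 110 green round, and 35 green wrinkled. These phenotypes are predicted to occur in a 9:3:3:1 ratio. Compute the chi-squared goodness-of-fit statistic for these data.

Expected counts for N = 570 under a 9:3:3:1 ratio (total parts = 16):
  yellow round: 570 × 9/16 = 320.625
  yellow wrinkled: 570 × 3/16 = 106.875
  green round: 570 × 3/16 = 106.875
  green wrinkled: 570 × 1/16 = 35.625
χ² = Σ (O − E)² / E
  yellow round: (321 − 320.625)² / 320.625 = 0.0004
  yellow wrinkled: (104 − 106.875)² / 106.875 = 0.0773
  green round: (110 − 106.875)² / 106.875 = 0.0914
  green wrinkled: (35 − 35.625)² / 35.625 = 0.0110
χ² = 0.0004 + 0.0773 + 0.0914 + 0.0110 = 0.1801 ≈ 0.180

0.180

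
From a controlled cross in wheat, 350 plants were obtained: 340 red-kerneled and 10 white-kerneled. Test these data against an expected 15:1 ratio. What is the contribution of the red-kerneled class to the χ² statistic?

Expected counts for N = 350 under a 15:1 ratio (total parts = 16):
  red-kerneled: 350 × 15/16 = 328.125
  white-kerneled: 350 × 1/16 = 21.875
Contribution of red-kerneled: (340 − 328.125)² / 328.125 = 0.4298

0.430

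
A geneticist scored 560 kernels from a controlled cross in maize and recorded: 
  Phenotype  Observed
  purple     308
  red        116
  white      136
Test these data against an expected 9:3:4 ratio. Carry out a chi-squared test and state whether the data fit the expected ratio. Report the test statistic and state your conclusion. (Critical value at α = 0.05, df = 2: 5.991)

Under the 9:3:4 hypothesis (Σ ratio = 16, N = 560):
  purple: 560 × 9/16 = 315
  red: 560 × 3/16 = 105
  white: 560 × 4/16 = 140
χ² = Σ (O − E)² / E
  purple: (308 − 315)² / 315 = 0.1556
  red: (116 − 105)² / 105 = 1.1524
  white: (136 − 140)² / 140 = 0.1143
χ² = 0.1556 + 1.1524 + 0.1143 = 1.4223 ≈ 1.422
Degrees of freedom = 3 − 1 = 2; critical value at α = 0.05 is 5.991.
Since 1.422 < 5.991, we fail to reject the null hypothesis — the data are consistent with the 9:3:4 ratio.

1.422; consistent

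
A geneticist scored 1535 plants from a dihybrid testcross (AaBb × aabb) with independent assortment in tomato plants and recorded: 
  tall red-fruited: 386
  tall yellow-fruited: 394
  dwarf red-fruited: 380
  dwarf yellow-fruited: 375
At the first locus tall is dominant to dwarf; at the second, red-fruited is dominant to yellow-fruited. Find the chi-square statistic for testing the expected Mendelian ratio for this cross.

A dihybrid testcross with independent assortment gives a 1:1:1:1 ratio.
Expected counts for N = 1535 under a 1:1:1:1 ratio (total parts = 4):
  tall red-fruited: 1535 × 1/4 = 383.75
  tall yellow-fruited: 1535 × 1/4 = 383.75
  dwarf red-fruited: 1535 × 1/4 = 383.75
  dwarf yellow-fruited: 1535 × 1/4 = 383.75
χ² = Σ (O − E)² / E
  tall red-fruited: (386 − 383.75)² / 383.75 = 0.0132
  tall yellow-fruited: (394 − 383.75)² / 383.75 = 0.2738
  dwarf red-fruited: (380 − 383.75)² / 383.75 = 0.0366
  dwarf yellow-fruited: (375 − 383.75)² / 383.75 = 0.1995
χ² = 0.0132 + 0.2738 + 0.0366 + 0.1995 = 0.5231 ≈ 0.523

0.523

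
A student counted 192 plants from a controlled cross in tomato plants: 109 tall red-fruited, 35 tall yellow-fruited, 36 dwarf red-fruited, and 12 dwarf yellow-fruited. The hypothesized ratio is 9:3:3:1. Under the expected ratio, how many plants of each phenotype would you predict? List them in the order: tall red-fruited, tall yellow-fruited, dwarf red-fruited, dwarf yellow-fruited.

Under the 9:3:3:1 hypothesis (Σ ratio = 16, N = 192):
  tall red-fruited: 192 × 9/16 = 108
  tall yellow-fruited: 192 × 3/16 = 36
  dwarf red-fruited: 192 × 3/16 = 36
  dwarf yellow-fruited: 192 × 1/16 = 12

108, 36, 36, 12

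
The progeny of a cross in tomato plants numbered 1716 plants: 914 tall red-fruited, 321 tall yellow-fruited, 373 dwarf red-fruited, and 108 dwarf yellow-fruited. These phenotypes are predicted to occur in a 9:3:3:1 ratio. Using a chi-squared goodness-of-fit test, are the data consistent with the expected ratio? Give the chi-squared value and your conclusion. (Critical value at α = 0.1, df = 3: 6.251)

10.891; not consistent

Total ratio parts = 16. Expected numbers out of 1716:
  tall red-fruited: 1716 × 9/16 = 965.25
  tall yellow-fruited: 1716 × 3/16 = 321.75
  dwarf red-fruited: 1716 × 3/16 = 321.75
  dwarf yellow-fruited: 1716 × 1/16 = 107.25
χ² = Σ (O − E)² / E
  tall red-fruited: (914 − 965.25)² / 965.25 = 2.7211
  tall yellow-fruited: (321 − 321.75)² / 321.75 = 0.0017
  dwarf red-fruited: (373 − 321.75)² / 321.75 = 8.1634
  dwarf yellow-fruited: (108 − 107.25)² / 107.25 = 0.0052
χ² = 2.7211 + 0.0017 + 8.1634 + 0.0052 = 10.8914 ≈ 10.891
Degrees of freedom = 4 − 1 = 3; critical value at α = 0.1 is 6.251.
Since 10.891 > 6.251, we reject the null hypothesis — the data do not fit the 9:3:3:1 ratio.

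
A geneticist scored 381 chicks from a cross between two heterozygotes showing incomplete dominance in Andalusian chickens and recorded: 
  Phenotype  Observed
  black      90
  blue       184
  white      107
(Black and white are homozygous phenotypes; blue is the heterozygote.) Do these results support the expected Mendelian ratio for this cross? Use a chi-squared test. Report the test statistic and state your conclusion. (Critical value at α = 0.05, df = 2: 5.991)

With incomplete dominance, a heterozygote × heterozygote cross gives a 1:2:1 phenotypic ratio.
Total ratio parts = 4. Expected numbers out of 381:
  black: 381 × 1/4 = 95.25
  blue: 381 × 2/4 = 190.5
  white: 381 × 1/4 = 95.25
χ² = Σ (O − E)² / E
  black: (90 − 95.25)² / 95.25 = 0.2894
  blue: (184 − 190.5)² / 190.5 = 0.2218
  white: (107 − 95.25)² / 95.25 = 1.4495
χ² = 0.2894 + 0.2218 + 1.4495 = 1.9607 ≈ 1.961
Degrees of freedom = 3 − 1 = 2; critical value at α = 0.05 is 5.991.
Since 1.961 < 5.991, we fail to reject the null hypothesis — the data are consistent with the 1:2:1 ratio.

1.961; consistent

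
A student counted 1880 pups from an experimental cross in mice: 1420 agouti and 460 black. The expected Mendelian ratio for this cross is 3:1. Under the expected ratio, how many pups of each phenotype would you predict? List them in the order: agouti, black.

Expected counts for N = 1880 under a 3:1 ratio (total parts = 4):
  agouti: 1880 × 3/4 = 1410
  black: 1880 × 1/4 = 470

1410, 470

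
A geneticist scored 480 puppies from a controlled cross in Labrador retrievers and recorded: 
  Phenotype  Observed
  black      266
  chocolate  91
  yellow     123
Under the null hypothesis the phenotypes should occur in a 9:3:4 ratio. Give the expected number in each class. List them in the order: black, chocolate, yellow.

270, 90, 120

Under the 9:3:4 hypothesis (Σ ratio = 16, N = 480):
  black: 480 × 9/16 = 270
  chocolate: 480 × 3/16 = 90
  yellow: 480 × 4/16 = 120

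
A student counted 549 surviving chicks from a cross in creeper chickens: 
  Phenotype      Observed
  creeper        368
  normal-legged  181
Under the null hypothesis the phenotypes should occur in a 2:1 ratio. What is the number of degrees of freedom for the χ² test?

1

A goodness-of-fit test with 2 phenotype classes has df = 2 − 1 = 1.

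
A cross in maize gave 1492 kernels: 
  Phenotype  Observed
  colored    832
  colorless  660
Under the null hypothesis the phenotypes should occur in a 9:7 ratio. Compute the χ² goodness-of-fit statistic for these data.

Expected counts for N = 1492 under a 9:7 ratio (total parts = 16):
  colored: 1492 × 9/16 = 839.25
  colorless: 1492 × 7/16 = 652.75
χ² = Σ (O − E)² / E
  colored: (832 − 839.25)² / 839.25 = 0.0626
  colorless: (660 − 652.75)² / 652.75 = 0.0805
χ² = 0.0626 + 0.0805 = 0.1431 ≈ 0.143

0.143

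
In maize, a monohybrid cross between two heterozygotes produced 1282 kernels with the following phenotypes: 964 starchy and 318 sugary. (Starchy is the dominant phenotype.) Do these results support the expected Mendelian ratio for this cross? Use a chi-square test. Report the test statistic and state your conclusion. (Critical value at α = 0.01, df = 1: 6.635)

0.026; consistent

For a monohybrid cross between heterozygotes with complete dominance, the expected phenotypic ratio is 3:1.
Total ratio parts = 4. Expected numbers out of 1282:
  starchy: 1282 × 3/4 = 961.5
  sugary: 1282 × 1/4 = 320.5
χ² = Σ (O − E)² / E
  starchy: (964 − 961.5)² / 961.5 = 0.0065
  sugary: (318 − 320.5)² / 320.5 = 0.0195
χ² = 0.0065 + 0.0195 = 0.026
Degrees of freedom = 2 − 1 = 1; critical value at α = 0.01 is 6.635.
Since 0.026 < 6.635, we fail to reject the null hypothesis — the data are consistent with the 3:1 ratio.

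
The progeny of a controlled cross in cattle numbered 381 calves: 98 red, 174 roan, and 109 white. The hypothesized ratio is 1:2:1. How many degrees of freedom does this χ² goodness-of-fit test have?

A goodness-of-fit test with 3 phenotype classes has df = 3 − 1 = 2.

2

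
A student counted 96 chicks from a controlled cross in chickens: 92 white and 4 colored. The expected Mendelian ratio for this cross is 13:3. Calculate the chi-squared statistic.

Total ratio parts = 16. Expected numbers out of 96:
  white: 96 × 13/16 = 78
  colored: 96 × 3/16 = 18
χ² = Σ (O − E)² / E
  white: (92 − 78)² / 78 = 2.5128
  colored: (4 − 18)² / 18 = 10.8889
χ² = 2.5128 + 10.8889 = 13.4017 ≈ 13.402

13.402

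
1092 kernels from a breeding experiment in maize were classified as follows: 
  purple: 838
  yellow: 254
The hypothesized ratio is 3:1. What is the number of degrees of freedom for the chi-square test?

1

A goodness-of-fit test with 2 phenotype classes has df = 2 − 1 = 1.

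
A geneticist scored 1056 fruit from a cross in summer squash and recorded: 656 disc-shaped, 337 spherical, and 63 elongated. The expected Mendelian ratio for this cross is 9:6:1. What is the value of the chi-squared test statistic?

15.398

The 9:6:1 ratio has 16 parts, so with N = 1056 the expected counts are:
  disc-shaped: 1056 × 9/16 = 594
  spherical: 1056 × 6/16 = 396
  elongated: 1056 × 1/16 = 66
χ² = Σ (O − E)² / E
  disc-shaped: (656 − 594)² / 594 = 6.4714
  spherical: (337 − 396)² / 396 = 8.7904
  elongated: (63 − 66)² / 66 = 0.1364
χ² = 6.4714 + 8.7904 + 0.1364 = 15.3982 ≈ 15.398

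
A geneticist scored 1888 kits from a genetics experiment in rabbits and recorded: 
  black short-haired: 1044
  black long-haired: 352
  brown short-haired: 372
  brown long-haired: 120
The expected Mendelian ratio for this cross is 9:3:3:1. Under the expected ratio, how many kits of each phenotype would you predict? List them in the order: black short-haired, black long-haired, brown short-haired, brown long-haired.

Total ratio parts = 16. Expected numbers out of 1888:
  black short-haired: 1888 × 9/16 = 1062
  black long-haired: 1888 × 3/16 = 354
  brown short-haired: 1888 × 3/16 = 354
  brown long-haired: 1888 × 1/16 = 118

1062, 354, 354, 118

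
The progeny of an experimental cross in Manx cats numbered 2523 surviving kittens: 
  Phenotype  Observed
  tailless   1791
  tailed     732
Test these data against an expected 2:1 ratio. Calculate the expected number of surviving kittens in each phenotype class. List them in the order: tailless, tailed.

1682, 841

Expected counts for N = 2523 under a 2:1 ratio (total parts = 3):
  tailless: 2523 × 2/3 = 1682
  tailed: 2523 × 1/3 = 841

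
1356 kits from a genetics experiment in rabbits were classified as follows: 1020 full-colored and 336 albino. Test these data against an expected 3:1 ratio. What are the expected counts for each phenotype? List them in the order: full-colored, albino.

Expected counts for N = 1356 under a 3:1 ratio (total parts = 4):
  full-colored: 1356 × 3/4 = 1017
  albino: 1356 × 1/4 = 339

1017, 339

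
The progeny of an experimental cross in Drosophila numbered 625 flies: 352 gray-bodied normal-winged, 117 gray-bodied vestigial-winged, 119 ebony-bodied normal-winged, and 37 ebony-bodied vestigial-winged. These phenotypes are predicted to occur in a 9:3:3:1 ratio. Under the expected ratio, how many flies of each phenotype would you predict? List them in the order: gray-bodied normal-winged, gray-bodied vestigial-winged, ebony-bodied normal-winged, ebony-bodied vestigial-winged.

351.5625, 117.1875, 117.1875, 39.0625

The 9:3:3:1 ratio has 16 parts, so with N = 625 the expected counts are:
  gray-bodied normal-winged: 625 × 9/16 = 351.5625
  gray-bodied vestigial-winged: 625 × 3/16 = 117.1875
  ebony-bodied normal-winged: 625 × 3/16 = 117.1875
  ebony-bodied vestigial-winged: 625 × 1/16 = 39.0625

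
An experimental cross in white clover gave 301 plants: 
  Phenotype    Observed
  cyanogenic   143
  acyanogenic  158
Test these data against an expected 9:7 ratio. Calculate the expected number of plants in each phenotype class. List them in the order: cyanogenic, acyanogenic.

The 9:7 ratio has 16 parts, so with N = 301 the expected counts are:
  cyanogenic: 301 × 9/16 = 169.3125
  acyanogenic: 301 × 7/16 = 131.6875

169.3125, 131.6875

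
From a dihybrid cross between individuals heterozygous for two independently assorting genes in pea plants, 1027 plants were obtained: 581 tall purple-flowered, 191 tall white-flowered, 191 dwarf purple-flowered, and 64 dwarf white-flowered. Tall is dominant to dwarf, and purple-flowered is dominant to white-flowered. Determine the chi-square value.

0.045

A dihybrid F₂ with independent assortment and complete dominance at both loci gives a 9:3:3:1 phenotypic ratio.
Expected counts for N = 1027 under a 9:3:3:1 ratio (total parts = 16):
  tall purple-flowered: 1027 × 9/16 = 577.6875
  tall white-flowered: 1027 × 3/16 = 192.5625
  dwarf purple-flowered: 1027 × 3/16 = 192.5625
  dwarf white-flowered: 1027 × 1/16 = 64.1875
χ² = Σ (O − E)² / E
  tall purple-flowered: (581 − 577.6875)² / 577.6875 = 0.0190
  tall white-flowered: (191 − 192.5625)² / 192.5625 = 0.0127
  dwarf purple-flowered: (191 − 192.5625)² / 192.5625 = 0.0127
  dwarf white-flowered: (64 − 64.1875)² / 64.1875 = 0.0005
χ² = 0.0190 + 0.0127 + 0.0127 + 0.0005 = 0.0449 ≈ 0.045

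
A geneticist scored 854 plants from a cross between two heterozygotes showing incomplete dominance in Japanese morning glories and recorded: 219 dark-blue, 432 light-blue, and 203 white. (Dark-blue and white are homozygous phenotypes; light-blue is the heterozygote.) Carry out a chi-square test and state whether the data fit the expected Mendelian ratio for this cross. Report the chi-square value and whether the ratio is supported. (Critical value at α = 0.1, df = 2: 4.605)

With incomplete dominance, a heterozygote × heterozygote cross gives a 1:2:1 phenotypic ratio.
Under the 1:2:1 hypothesis (Σ ratio = 4, N = 854):
  dark-blue: 854 × 1/4 = 213.5
  light-blue: 854 × 2/4 = 427
  white: 854 × 1/4 = 213.5
χ² = Σ (O − E)² / E
  dark-blue: (219 − 213.5)² / 213.5 = 0.1417
  light-blue: (432 − 427)² / 427 = 0.0585
  white: (203 − 213.5)² / 213.5 = 0.5164
χ² = 0.1417 + 0.0585 + 0.5164 = 0.7166 ≈ 0.717
Degrees of freedom = 3 − 1 = 2; critical value at α = 0.1 is 4.605.
Since 0.717 < 4.605, we fail to reject the null hypothesis — the data are consistent with the 1:2:1 ratio.

0.717; consistent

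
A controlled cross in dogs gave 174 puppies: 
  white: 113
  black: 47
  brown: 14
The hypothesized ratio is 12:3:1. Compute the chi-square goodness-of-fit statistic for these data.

Under the 12:3:1 hypothesis (Σ ratio = 16, N = 174):
  white: 174 × 12/16 = 130.5
  black: 174 × 3/16 = 32.625
  brown: 174 × 1/16 = 10.875
χ² = Σ (O − E)² / E
  white: (113 − 130.5)² / 130.5 = 2.3467
  black: (47 − 32.625)² / 32.625 = 6.3338
  brown: (14 − 10.875)² / 10.875 = 0.8980
χ² = 2.3467 + 6.3338 + 0.8980 = 9.5785 ≈ 9.579

9.579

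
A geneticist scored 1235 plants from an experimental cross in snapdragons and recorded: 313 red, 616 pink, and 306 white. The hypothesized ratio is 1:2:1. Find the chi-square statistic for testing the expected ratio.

Expected counts for N = 1235 under a 1:2:1 ratio (total parts = 4):
  red: 1235 × 1/4 = 308.75
  pink: 1235 × 2/4 = 617.5
  white: 1235 × 1/4 = 308.75
χ² = Σ (O − E)² / E
  red: (313 − 308.75)² / 308.75 = 0.0585
  pink: (616 − 617.5)² / 617.5 = 0.0036
  white: (306 − 308.75)² / 308.75 = 0.0245
χ² = 0.0585 + 0.0036 + 0.0245 = 0.0866 ≈ 0.087

0.087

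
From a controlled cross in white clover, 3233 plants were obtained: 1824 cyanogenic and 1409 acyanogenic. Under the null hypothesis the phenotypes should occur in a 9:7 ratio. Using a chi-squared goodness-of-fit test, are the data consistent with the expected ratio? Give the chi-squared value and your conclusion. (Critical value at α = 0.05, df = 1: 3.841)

0.037; consistent

The 9:7 ratio has 16 parts, so with N = 3233 the expected counts are:
  cyanogenic: 3233 × 9/16 = 1818.5625
  acyanogenic: 3233 × 7/16 = 1414.4375
χ² = Σ (O − E)² / E
  cyanogenic: (1824 − 1818.5625)² / 1818.5625 = 0.0163
  acyanogenic: (1409 − 1414.4375)² / 1414.4375 = 0.0209
χ² = 0.0163 + 0.0209 = 0.0372 ≈ 0.037
Degrees of freedom = 2 − 1 = 1; critical value at α = 0.05 is 3.841.
Since 0.037 < 3.841, we fail to reject the null hypothesis — the data are consistent with the 9:7 ratio.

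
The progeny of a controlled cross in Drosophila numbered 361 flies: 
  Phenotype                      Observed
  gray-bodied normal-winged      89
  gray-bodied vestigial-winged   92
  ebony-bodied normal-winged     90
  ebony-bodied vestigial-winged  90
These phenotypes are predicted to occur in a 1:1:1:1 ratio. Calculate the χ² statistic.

0.053

The 1:1:1:1 ratio has 4 parts, so with N = 361 the expected counts are:
  gray-bodied normal-winged: 361 × 1/4 = 90.25
  gray-bodied vestigial-winged: 361 × 1/4 = 90.25
  ebony-bodied normal-winged: 361 × 1/4 = 90.25
  ebony-bodied vestigial-winged: 361 × 1/4 = 90.25
χ² = Σ (O − E)² / E
  gray-bodied normal-winged: (89 − 90.25)² / 90.25 = 0.0173
  gray-bodied vestigial-winged: (92 − 90.25)² / 90.25 = 0.0339
  ebony-bodied normal-winged: (90 − 90.25)² / 90.25 = 0.0007
  ebony-bodied vestigial-winged: (90 − 90.25)² / 90.25 = 0.0007
χ² = 0.0173 + 0.0339 + 0.0007 + 0.0007 = 0.0526 ≈ 0.053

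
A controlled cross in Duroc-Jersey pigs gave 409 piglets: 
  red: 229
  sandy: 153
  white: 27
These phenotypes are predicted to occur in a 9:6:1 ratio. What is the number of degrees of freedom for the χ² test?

A goodness-of-fit test with 3 phenotype classes has df = 3 − 1 = 2.

2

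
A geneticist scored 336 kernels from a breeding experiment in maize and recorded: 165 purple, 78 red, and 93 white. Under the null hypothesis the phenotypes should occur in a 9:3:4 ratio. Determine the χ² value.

7.583

Under the 9:3:4 hypothesis (Σ ratio = 16, N = 336):
  purple: 336 × 9/16 = 189
  red: 336 × 3/16 = 63
  white: 336 × 4/16 = 84
χ² = Σ (O − E)² / E
  purple: (165 − 189)² / 189 = 3.0476
  red: (78 − 63)² / 63 = 3.5714
  white: (93 − 84)² / 84 = 0.9643
χ² = 3.0476 + 3.5714 + 0.9643 = 7.5833 ≈ 7.583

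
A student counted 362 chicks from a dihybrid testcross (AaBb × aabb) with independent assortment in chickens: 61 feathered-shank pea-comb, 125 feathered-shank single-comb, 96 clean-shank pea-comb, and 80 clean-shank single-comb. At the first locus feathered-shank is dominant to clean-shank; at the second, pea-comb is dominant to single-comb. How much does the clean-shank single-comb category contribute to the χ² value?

A dihybrid testcross with independent assortment gives a 1:1:1:1 ratio.
Expected counts for N = 362 under a 1:1:1:1 ratio (total parts = 4):
  feathered-shank pea-comb: 362 × 1/4 = 90.5
  feathered-shank single-comb: 362 × 1/4 = 90.5
  clean-shank pea-comb: 362 × 1/4 = 90.5
  clean-shank single-comb: 362 × 1/4 = 90.5
Contribution of clean-shank single-comb: (80 − 90.5)² / 90.5 = 1.2182

1.218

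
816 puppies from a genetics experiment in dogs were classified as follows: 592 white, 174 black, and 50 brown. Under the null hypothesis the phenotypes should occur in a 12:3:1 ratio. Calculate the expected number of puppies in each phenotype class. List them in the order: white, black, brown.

Expected counts for N = 816 under a 12:3:1 ratio (total parts = 16):
  white: 816 × 12/16 = 612
  black: 816 × 3/16 = 153
  brown: 816 × 1/16 = 51

612, 153, 51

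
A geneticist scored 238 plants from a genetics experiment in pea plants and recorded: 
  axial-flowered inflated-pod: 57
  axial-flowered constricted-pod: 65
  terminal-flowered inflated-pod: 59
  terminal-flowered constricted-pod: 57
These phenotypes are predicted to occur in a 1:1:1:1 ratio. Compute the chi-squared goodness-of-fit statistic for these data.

0.723

Expected counts for N = 238 under a 1:1:1:1 ratio (total parts = 4):
  axial-flowered inflated-pod: 238 × 1/4 = 59.5
  axial-flowered constricted-pod: 238 × 1/4 = 59.5
  terminal-flowered inflated-pod: 238 × 1/4 = 59.5
  terminal-flowered constricted-pod: 238 × 1/4 = 59.5
χ² = Σ (O − E)² / E
  axial-flowered inflated-pod: (57 − 59.5)² / 59.5 = 0.1050
  axial-flowered constricted-pod: (65 − 59.5)² / 59.5 = 0.5084
  terminal-flowered inflated-pod: (59 − 59.5)² / 59.5 = 0.0042
  terminal-flowered constricted-pod: (57 − 59.5)² / 59.5 = 0.1050
χ² = 0.1050 + 0.5084 + 0.0042 + 0.1050 = 0.7226 ≈ 0.723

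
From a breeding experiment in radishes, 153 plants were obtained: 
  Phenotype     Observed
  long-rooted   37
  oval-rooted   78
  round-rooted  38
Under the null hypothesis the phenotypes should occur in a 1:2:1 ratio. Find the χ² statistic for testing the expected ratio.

0.072

The 1:2:1 ratio has 4 parts, so with N = 153 the expected counts are:
  long-rooted: 153 × 1/4 = 38.25
  oval-rooted: 153 × 2/4 = 76.5
  round-rooted: 153 × 1/4 = 38.25
χ² = Σ (O − E)² / E
  long-rooted: (37 − 38.25)² / 38.25 = 0.0408
  oval-rooted: (78 − 76.5)² / 76.5 = 0.0294
  round-rooted: (38 − 38.25)² / 38.25 = 0.0016
χ² = 0.0408 + 0.0294 + 0.0016 = 0.0718 ≈ 0.072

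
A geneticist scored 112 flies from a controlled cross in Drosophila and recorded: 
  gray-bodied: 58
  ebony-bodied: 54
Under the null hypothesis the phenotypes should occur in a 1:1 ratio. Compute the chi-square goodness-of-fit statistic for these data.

Expected counts for N = 112 under a 1:1 ratio (total parts = 2):
  gray-bodied: 112 × 1/2 = 56
  ebony-bodied: 112 × 1/2 = 56
χ² = Σ (O − E)² / E
  gray-bodied: (58 − 56)² / 56 = 0.0714
  ebony-bodied: (54 − 56)² / 56 = 0.0714
χ² = 0.0714 + 0.0714 = 0.1428 ≈ 0.143

0.143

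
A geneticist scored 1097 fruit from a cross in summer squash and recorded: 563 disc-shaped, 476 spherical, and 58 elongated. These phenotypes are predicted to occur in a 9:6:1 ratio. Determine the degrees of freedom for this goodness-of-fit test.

A goodness-of-fit test with 3 phenotype classes has df = 3 − 1 = 2.

2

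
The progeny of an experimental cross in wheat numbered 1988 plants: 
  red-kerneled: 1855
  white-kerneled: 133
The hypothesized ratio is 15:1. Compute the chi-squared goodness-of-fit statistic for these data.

0.657

Under the 15:1 hypothesis (Σ ratio = 16, N = 1988):
  red-kerneled: 1988 × 15/16 = 1863.75
  white-kerneled: 1988 × 1/16 = 124.25
χ² = Σ (O − E)² / E
  red-kerneled: (1855 − 1863.75)² / 1863.75 = 0.0411
  white-kerneled: (133 − 124.25)² / 124.25 = 0.6162
χ² = 0.0411 + 0.6162 = 0.6573 ≈ 0.657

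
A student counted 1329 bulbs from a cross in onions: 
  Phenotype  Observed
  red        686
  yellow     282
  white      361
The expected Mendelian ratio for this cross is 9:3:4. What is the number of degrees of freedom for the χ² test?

2

A goodness-of-fit test with 3 phenotype classes has df = 3 − 1 = 2.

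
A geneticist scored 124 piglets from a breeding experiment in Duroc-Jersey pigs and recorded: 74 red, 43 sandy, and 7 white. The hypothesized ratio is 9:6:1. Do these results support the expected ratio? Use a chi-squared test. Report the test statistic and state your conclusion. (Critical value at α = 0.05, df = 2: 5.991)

Total ratio parts = 16. Expected numbers out of 124:
  red: 124 × 9/16 = 69.75
  sandy: 124 × 6/16 = 46.5
  white: 124 × 1/16 = 7.75
χ² = Σ (O − E)² / E
  red: (74 − 69.75)² / 69.75 = 0.2590
  sandy: (43 − 46.5)² / 46.5 = 0.2634
  white: (7 − 7.75)² / 7.75 = 0.0726
χ² = 0.2590 + 0.2634 + 0.0726 = 0.595
Degrees of freedom = 3 − 1 = 2; critical value at α = 0.05 is 5.991.
Since 0.595 < 5.991, we fail to reject the null hypothesis — the data are consistent with the 9:6:1 ratio.

0.595; consistent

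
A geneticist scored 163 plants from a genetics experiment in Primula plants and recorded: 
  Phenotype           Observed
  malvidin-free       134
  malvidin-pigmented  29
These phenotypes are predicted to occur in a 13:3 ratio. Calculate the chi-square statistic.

0.098

Expected counts for N = 163 under a 13:3 ratio (total parts = 16):
  malvidin-free: 163 × 13/16 = 132.4375
  malvidin-pigmented: 163 × 3/16 = 30.5625
χ² = Σ (O − E)² / E
  malvidin-free: (134 − 132.4375)² / 132.4375 = 0.0184
  malvidin-pigmented: (29 − 30.5625)² / 30.5625 = 0.0799
χ² = 0.0184 + 0.0799 = 0.0983 ≈ 0.098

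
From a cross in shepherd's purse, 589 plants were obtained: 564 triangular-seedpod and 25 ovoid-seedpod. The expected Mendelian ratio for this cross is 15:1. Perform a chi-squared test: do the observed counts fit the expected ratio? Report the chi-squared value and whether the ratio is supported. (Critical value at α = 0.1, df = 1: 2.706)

4.043; not consistent

Expected counts for N = 589 under a 15:1 ratio (total parts = 16):
  triangular-seedpod: 589 × 15/16 = 552.1875
  ovoid-seedpod: 589 × 1/16 = 36.8125
χ² = Σ (O − E)² / E
  triangular-seedpod: (564 − 552.1875)² / 552.1875 = 0.2527
  ovoid-seedpod: (25 − 36.8125)² / 36.8125 = 3.7904
χ² = 0.2527 + 3.7904 = 4.0431 ≈ 4.043
Degrees of freedom = 2 − 1 = 1; critical value at α = 0.1 is 2.706.
Since 4.043 > 2.706, we reject the null hypothesis — the data do not fit the 15:1 ratio.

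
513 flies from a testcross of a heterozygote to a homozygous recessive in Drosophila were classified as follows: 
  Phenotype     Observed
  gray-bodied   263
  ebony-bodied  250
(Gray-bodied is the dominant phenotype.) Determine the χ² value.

0.329

A testcross of a heterozygote (Aa × aa) gives a 1:1 phenotypic ratio.
Expected counts for N = 513 under a 1:1 ratio (total parts = 2):
  gray-bodied: 513 × 1/2 = 256.5
  ebony-bodied: 513 × 1/2 = 256.5
χ² = Σ (O − E)² / E
  gray-bodied: (263 − 256.5)² / 256.5 = 0.1647
  ebony-bodied: (250 − 256.5)² / 256.5 = 0.1647
χ² = 0.1647 + 0.1647 = 0.3294 ≈ 0.329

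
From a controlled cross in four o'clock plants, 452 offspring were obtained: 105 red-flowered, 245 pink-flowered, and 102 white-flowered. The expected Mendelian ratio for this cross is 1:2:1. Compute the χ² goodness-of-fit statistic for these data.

3.235

Expected counts for N = 452 under a 1:2:1 ratio (total parts = 4):
  red-flowered: 452 × 1/4 = 113
  pink-flowered: 452 × 2/4 = 226
  white-flowered: 452 × 1/4 = 113
χ² = Σ (O − E)² / E
  red-flowered: (105 − 113)² / 113 = 0.5664
  pink-flowered: (245 − 226)² / 226 = 1.5973
  white-flowered: (102 − 113)² / 113 = 1.0708
χ² = 0.5664 + 1.5973 + 1.0708 = 3.2345 ≈ 3.235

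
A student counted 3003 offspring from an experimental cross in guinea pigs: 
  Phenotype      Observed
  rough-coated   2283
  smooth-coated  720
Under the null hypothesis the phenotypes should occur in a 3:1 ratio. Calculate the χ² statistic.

Expected counts for N = 3003 under a 3:1 ratio (total parts = 4):
  rough-coated: 3003 × 3/4 = 2252.25
  smooth-coated: 3003 × 1/4 = 750.75
χ² = Σ (O − E)² / E
  rough-coated: (2283 − 2252.25)² / 2252.25 = 0.4198
  smooth-coated: (720 − 750.75)² / 750.75 = 1.2595
χ² = 0.4198 + 1.2595 = 1.6793 ≈ 1.679

1.679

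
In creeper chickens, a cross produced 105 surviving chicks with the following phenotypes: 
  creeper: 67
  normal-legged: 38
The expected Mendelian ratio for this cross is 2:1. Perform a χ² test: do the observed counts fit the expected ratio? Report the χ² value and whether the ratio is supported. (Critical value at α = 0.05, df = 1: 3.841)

Expected counts for N = 105 under a 2:1 ratio (total parts = 3):
  creeper: 105 × 2/3 = 70
  normal-legged: 105 × 1/3 = 35
χ² = Σ (O − E)² / E
  creeper: (67 − 70)² / 70 = 0.1286
  normal-legged: (38 − 35)² / 35 = 0.2571
χ² = 0.1286 + 0.2571 = 0.3857 ≈ 0.386
Degrees of freedom = 2 − 1 = 1; critical value at α = 0.05 is 3.841.
Since 0.386 < 3.841, we fail to reject the null hypothesis — the data are consistent with the 2:1 ratio.

0.386; consistent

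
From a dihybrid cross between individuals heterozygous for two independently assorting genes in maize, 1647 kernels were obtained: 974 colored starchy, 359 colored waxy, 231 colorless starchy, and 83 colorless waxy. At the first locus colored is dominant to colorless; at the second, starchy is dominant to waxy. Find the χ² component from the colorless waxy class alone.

A dihybrid F₂ with independent assortment and complete dominance at both loci gives a 9:3:3:1 phenotypic ratio.
Expected counts for N = 1647 under a 9:3:3:1 ratio (total parts = 16):
  colored starchy: 1647 × 9/16 = 926.4375
  colored waxy: 1647 × 3/16 = 308.8125
  colorless starchy: 1647 × 3/16 = 308.8125
  colorless waxy: 1647 × 1/16 = 102.9375
Contribution of colorless waxy: (83 − 102.9375)² / 102.9375 = 3.8616

3.862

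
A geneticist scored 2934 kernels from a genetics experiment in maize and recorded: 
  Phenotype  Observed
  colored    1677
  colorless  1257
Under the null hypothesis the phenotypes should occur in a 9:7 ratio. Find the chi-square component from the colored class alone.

0.430

The 9:7 ratio has 16 parts, so with N = 2934 the expected counts are:
  colored: 2934 × 9/16 = 1650.375
  colorless: 2934 × 7/16 = 1283.625
Contribution of colored: (1677 − 1650.375)² / 1650.375 = 0.4295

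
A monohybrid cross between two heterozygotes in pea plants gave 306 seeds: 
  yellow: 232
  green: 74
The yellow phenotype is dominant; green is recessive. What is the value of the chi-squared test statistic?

For a monohybrid cross between heterozygotes with complete dominance, the expected phenotypic ratio is 3:1.
Total ratio parts = 4. Expected numbers out of 306:
  yellow: 306 × 3/4 = 229.5
  green: 306 × 1/4 = 76.5
χ² = Σ (O − E)² / E
  yellow: (232 − 229.5)² / 229.5 = 0.0272
  green: (74 − 76.5)² / 76.5 = 0.0817
χ² = 0.0272 + 0.0817 = 0.1089 ≈ 0.109

0.109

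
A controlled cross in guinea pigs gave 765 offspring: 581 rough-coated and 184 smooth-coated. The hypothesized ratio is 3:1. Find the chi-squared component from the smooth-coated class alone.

Under the 3:1 hypothesis (Σ ratio = 4, N = 765):
  rough-coated: 765 × 3/4 = 573.75
  smooth-coated: 765 × 1/4 = 191.25
Contribution of smooth-coated: (184 − 191.25)² / 191.25 = 0.2748

0.275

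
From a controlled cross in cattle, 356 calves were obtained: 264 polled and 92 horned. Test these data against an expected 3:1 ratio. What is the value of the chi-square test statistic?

0.135

Expected counts for N = 356 under a 3:1 ratio (total parts = 4):
  polled: 356 × 3/4 = 267
  horned: 356 × 1/4 = 89
χ² = Σ (O − E)² / E
  polled: (264 − 267)² / 267 = 0.0337
  horned: (92 − 89)² / 89 = 0.1011
χ² = 0.0337 + 0.1011 = 0.1348 ≈ 0.135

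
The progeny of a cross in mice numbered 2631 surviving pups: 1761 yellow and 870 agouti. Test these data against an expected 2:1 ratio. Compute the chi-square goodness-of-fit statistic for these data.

0.084

Under the 2:1 hypothesis (Σ ratio = 3, N = 2631):
  yellow: 2631 × 2/3 = 1754
  agouti: 2631 × 1/3 = 877
χ² = Σ (O − E)² / E
  yellow: (1761 − 1754)² / 1754 = 0.0279
  agouti: (870 − 877)² / 877 = 0.0559
χ² = 0.0279 + 0.0559 = 0.0838 ≈ 0.084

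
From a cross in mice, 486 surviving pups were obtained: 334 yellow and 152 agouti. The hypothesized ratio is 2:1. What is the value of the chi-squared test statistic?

0.926

Expected counts for N = 486 under a 2:1 ratio (total parts = 3):
  yellow: 486 × 2/3 = 324
  agouti: 486 × 1/3 = 162
χ² = Σ (O − E)² / E
  yellow: (334 − 324)² / 324 = 0.3086
  agouti: (152 − 162)² / 162 = 0.6173
χ² = 0.3086 + 0.6173 = 0.9259 ≈ 0.926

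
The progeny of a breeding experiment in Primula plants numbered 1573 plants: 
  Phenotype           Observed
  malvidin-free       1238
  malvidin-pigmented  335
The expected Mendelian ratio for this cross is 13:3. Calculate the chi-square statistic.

Expected counts for N = 1573 under a 13:3 ratio (total parts = 16):
  malvidin-free: 1573 × 13/16 = 1278.0625
  malvidin-pigmented: 1573 × 3/16 = 294.9375
χ² = Σ (O − E)² / E
  malvidin-free: (1238 − 1278.0625)² / 1278.0625 = 1.2558
  malvidin-pigmented: (335 − 294.9375)² / 294.9375 = 5.4418
χ² = 1.2558 + 5.4418 = 6.6976 ≈ 6.698

6.698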